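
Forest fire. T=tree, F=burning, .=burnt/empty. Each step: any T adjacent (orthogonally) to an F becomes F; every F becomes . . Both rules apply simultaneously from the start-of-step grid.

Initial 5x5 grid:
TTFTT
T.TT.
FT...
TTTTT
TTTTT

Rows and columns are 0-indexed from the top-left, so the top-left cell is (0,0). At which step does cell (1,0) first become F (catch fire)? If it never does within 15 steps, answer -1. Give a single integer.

Step 1: cell (1,0)='F' (+6 fires, +2 burnt)
  -> target ignites at step 1
Step 2: cell (1,0)='.' (+5 fires, +6 burnt)
Step 3: cell (1,0)='.' (+2 fires, +5 burnt)
Step 4: cell (1,0)='.' (+2 fires, +2 burnt)
Step 5: cell (1,0)='.' (+2 fires, +2 burnt)
Step 6: cell (1,0)='.' (+1 fires, +2 burnt)
Step 7: cell (1,0)='.' (+0 fires, +1 burnt)
  fire out at step 7

1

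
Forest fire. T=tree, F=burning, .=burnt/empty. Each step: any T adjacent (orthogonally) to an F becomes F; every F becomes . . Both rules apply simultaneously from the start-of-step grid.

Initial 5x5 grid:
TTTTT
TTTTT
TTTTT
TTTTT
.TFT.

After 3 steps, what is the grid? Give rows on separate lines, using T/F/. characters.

Step 1: 3 trees catch fire, 1 burn out
  TTTTT
  TTTTT
  TTTTT
  TTFTT
  .F.F.
Step 2: 3 trees catch fire, 3 burn out
  TTTTT
  TTTTT
  TTFTT
  TF.FT
  .....
Step 3: 5 trees catch fire, 3 burn out
  TTTTT
  TTFTT
  TF.FT
  F...F
  .....

TTTTT
TTFTT
TF.FT
F...F
.....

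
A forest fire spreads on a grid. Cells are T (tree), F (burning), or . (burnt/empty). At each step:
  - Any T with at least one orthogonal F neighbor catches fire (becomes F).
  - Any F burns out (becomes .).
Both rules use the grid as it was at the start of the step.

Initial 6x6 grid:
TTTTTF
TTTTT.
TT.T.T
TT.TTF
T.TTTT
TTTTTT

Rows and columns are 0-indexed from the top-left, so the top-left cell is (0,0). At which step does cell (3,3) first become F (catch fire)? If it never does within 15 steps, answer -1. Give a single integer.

Step 1: cell (3,3)='T' (+4 fires, +2 burnt)
Step 2: cell (3,3)='F' (+5 fires, +4 burnt)
  -> target ignites at step 2
Step 3: cell (3,3)='.' (+5 fires, +5 burnt)
Step 4: cell (3,3)='.' (+4 fires, +5 burnt)
Step 5: cell (3,3)='.' (+3 fires, +4 burnt)
Step 6: cell (3,3)='.' (+3 fires, +3 burnt)
Step 7: cell (3,3)='.' (+3 fires, +3 burnt)
Step 8: cell (3,3)='.' (+2 fires, +3 burnt)
Step 9: cell (3,3)='.' (+0 fires, +2 burnt)
  fire out at step 9

2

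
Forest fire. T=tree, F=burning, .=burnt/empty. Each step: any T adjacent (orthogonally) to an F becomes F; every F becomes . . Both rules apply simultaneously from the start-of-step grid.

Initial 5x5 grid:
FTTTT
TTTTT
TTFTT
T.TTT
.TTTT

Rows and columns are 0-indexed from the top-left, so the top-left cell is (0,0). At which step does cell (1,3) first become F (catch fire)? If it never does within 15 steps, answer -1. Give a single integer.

Step 1: cell (1,3)='T' (+6 fires, +2 burnt)
Step 2: cell (1,3)='F' (+7 fires, +6 burnt)
  -> target ignites at step 2
Step 3: cell (1,3)='.' (+6 fires, +7 burnt)
Step 4: cell (1,3)='.' (+2 fires, +6 burnt)
Step 5: cell (1,3)='.' (+0 fires, +2 burnt)
  fire out at step 5

2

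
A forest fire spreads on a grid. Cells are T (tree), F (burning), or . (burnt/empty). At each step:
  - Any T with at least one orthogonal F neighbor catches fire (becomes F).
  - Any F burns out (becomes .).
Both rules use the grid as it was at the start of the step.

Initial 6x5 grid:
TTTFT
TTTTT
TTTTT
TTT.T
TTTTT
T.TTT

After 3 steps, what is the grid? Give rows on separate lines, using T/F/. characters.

Step 1: 3 trees catch fire, 1 burn out
  TTF.F
  TTTFT
  TTTTT
  TTT.T
  TTTTT
  T.TTT
Step 2: 4 trees catch fire, 3 burn out
  TF...
  TTF.F
  TTTFT
  TTT.T
  TTTTT
  T.TTT
Step 3: 4 trees catch fire, 4 burn out
  F....
  TF...
  TTF.F
  TTT.T
  TTTTT
  T.TTT

F....
TF...
TTF.F
TTT.T
TTTTT
T.TTT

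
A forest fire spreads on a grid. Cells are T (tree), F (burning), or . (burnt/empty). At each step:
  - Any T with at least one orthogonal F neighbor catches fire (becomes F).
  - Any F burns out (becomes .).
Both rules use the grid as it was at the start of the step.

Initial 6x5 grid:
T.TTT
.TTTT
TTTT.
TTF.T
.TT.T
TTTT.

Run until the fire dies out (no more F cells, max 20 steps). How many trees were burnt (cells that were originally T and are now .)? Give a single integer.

Step 1: +3 fires, +1 burnt (F count now 3)
Step 2: +6 fires, +3 burnt (F count now 6)
Step 3: +6 fires, +6 burnt (F count now 6)
Step 4: +3 fires, +6 burnt (F count now 3)
Step 5: +1 fires, +3 burnt (F count now 1)
Step 6: +0 fires, +1 burnt (F count now 0)
Fire out after step 6
Initially T: 22, now '.': 27
Total burnt (originally-T cells now '.'): 19

Answer: 19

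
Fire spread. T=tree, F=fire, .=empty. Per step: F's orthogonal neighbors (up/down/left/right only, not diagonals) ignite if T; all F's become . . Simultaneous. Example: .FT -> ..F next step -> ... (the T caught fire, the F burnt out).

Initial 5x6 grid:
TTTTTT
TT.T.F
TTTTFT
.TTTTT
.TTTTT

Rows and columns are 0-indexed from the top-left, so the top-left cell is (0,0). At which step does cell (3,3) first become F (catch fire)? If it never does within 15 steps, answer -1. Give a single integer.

Step 1: cell (3,3)='T' (+4 fires, +2 burnt)
Step 2: cell (3,3)='F' (+6 fires, +4 burnt)
  -> target ignites at step 2
Step 3: cell (3,3)='.' (+5 fires, +6 burnt)
Step 4: cell (3,3)='.' (+5 fires, +5 burnt)
Step 5: cell (3,3)='.' (+3 fires, +5 burnt)
Step 6: cell (3,3)='.' (+1 fires, +3 burnt)
Step 7: cell (3,3)='.' (+0 fires, +1 burnt)
  fire out at step 7

2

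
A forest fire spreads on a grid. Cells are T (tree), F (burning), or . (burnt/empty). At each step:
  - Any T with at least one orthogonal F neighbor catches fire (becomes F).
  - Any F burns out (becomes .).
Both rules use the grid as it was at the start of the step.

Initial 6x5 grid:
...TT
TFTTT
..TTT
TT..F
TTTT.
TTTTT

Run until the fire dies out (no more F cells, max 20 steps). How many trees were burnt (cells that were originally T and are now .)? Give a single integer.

Answer: 9

Derivation:
Step 1: +3 fires, +2 burnt (F count now 3)
Step 2: +4 fires, +3 burnt (F count now 4)
Step 3: +2 fires, +4 burnt (F count now 2)
Step 4: +0 fires, +2 burnt (F count now 0)
Fire out after step 4
Initially T: 20, now '.': 19
Total burnt (originally-T cells now '.'): 9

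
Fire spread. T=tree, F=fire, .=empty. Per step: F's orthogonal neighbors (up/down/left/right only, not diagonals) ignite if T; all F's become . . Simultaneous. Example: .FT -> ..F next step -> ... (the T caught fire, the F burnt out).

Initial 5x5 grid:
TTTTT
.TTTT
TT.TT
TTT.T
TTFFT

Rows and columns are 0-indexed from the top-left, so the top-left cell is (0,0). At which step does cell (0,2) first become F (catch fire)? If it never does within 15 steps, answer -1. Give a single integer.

Step 1: cell (0,2)='T' (+3 fires, +2 burnt)
Step 2: cell (0,2)='T' (+3 fires, +3 burnt)
Step 3: cell (0,2)='T' (+3 fires, +3 burnt)
Step 4: cell (0,2)='T' (+4 fires, +3 burnt)
Step 5: cell (0,2)='T' (+4 fires, +4 burnt)
Step 6: cell (0,2)='F' (+3 fires, +4 burnt)
  -> target ignites at step 6
Step 7: cell (0,2)='.' (+0 fires, +3 burnt)
  fire out at step 7

6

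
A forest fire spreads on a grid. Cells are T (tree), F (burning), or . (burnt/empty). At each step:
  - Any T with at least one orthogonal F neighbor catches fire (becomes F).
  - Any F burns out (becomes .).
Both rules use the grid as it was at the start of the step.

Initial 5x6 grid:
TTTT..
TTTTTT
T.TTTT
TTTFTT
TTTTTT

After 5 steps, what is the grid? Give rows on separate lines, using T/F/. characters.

Step 1: 4 trees catch fire, 1 burn out
  TTTT..
  TTTTTT
  T.TFTT
  TTF.FT
  TTTFTT
Step 2: 7 trees catch fire, 4 burn out
  TTTT..
  TTTFTT
  T.F.FT
  TF...F
  TTF.FT
Step 3: 7 trees catch fire, 7 burn out
  TTTF..
  TTF.FT
  T....F
  F.....
  TF...F
Step 4: 5 trees catch fire, 7 burn out
  TTF...
  TF...F
  F.....
  ......
  F.....
Step 5: 2 trees catch fire, 5 burn out
  TF....
  F.....
  ......
  ......
  ......

TF....
F.....
......
......
......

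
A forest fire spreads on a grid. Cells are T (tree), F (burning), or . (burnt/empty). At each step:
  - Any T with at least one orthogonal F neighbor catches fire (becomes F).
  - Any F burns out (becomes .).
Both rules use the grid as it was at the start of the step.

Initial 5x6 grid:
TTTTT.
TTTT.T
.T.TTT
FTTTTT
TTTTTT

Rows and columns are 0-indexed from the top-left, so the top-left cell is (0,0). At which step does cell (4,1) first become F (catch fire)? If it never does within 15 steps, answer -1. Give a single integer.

Step 1: cell (4,1)='T' (+2 fires, +1 burnt)
Step 2: cell (4,1)='F' (+3 fires, +2 burnt)
  -> target ignites at step 2
Step 3: cell (4,1)='.' (+3 fires, +3 burnt)
Step 4: cell (4,1)='.' (+6 fires, +3 burnt)
Step 5: cell (4,1)='.' (+6 fires, +6 burnt)
Step 6: cell (4,1)='.' (+3 fires, +6 burnt)
Step 7: cell (4,1)='.' (+2 fires, +3 burnt)
Step 8: cell (4,1)='.' (+0 fires, +2 burnt)
  fire out at step 8

2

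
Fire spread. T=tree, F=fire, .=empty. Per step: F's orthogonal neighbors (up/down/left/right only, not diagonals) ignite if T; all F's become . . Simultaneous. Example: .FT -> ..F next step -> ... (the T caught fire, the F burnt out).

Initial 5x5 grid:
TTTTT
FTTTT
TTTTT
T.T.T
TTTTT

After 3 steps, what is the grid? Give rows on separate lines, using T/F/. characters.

Step 1: 3 trees catch fire, 1 burn out
  FTTTT
  .FTTT
  FTTTT
  T.T.T
  TTTTT
Step 2: 4 trees catch fire, 3 burn out
  .FTTT
  ..FTT
  .FTTT
  F.T.T
  TTTTT
Step 3: 4 trees catch fire, 4 burn out
  ..FTT
  ...FT
  ..FTT
  ..T.T
  FTTTT

..FTT
...FT
..FTT
..T.T
FTTTT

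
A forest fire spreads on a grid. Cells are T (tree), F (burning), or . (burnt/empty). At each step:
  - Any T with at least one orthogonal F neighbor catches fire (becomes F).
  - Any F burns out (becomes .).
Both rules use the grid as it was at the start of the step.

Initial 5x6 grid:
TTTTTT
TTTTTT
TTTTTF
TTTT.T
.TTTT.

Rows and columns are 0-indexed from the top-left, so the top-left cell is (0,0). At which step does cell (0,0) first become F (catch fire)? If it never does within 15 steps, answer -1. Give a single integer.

Step 1: cell (0,0)='T' (+3 fires, +1 burnt)
Step 2: cell (0,0)='T' (+3 fires, +3 burnt)
Step 3: cell (0,0)='T' (+4 fires, +3 burnt)
Step 4: cell (0,0)='T' (+5 fires, +4 burnt)
Step 5: cell (0,0)='T' (+6 fires, +5 burnt)
Step 6: cell (0,0)='T' (+4 fires, +6 burnt)
Step 7: cell (0,0)='F' (+1 fires, +4 burnt)
  -> target ignites at step 7
Step 8: cell (0,0)='.' (+0 fires, +1 burnt)
  fire out at step 8

7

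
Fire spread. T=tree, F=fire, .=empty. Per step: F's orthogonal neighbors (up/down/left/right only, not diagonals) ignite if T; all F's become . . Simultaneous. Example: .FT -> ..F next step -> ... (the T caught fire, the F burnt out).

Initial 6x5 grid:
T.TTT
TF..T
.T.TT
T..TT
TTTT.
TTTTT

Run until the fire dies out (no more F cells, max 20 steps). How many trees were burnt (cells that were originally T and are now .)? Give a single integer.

Step 1: +2 fires, +1 burnt (F count now 2)
Step 2: +1 fires, +2 burnt (F count now 1)
Step 3: +0 fires, +1 burnt (F count now 0)
Fire out after step 3
Initially T: 21, now '.': 12
Total burnt (originally-T cells now '.'): 3

Answer: 3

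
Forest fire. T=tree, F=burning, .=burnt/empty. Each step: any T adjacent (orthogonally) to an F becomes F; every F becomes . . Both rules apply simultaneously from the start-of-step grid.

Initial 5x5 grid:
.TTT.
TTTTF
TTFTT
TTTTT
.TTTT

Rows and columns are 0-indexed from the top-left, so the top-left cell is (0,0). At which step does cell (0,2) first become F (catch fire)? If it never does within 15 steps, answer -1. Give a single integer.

Step 1: cell (0,2)='T' (+6 fires, +2 burnt)
Step 2: cell (0,2)='F' (+8 fires, +6 burnt)
  -> target ignites at step 2
Step 3: cell (0,2)='.' (+6 fires, +8 burnt)
Step 4: cell (0,2)='.' (+0 fires, +6 burnt)
  fire out at step 4

2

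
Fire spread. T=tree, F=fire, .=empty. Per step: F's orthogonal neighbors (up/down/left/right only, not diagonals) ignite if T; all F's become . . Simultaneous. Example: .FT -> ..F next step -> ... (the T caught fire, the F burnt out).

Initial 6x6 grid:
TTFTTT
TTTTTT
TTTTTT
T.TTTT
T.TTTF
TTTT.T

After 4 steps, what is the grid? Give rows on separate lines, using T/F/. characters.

Step 1: 6 trees catch fire, 2 burn out
  TF.FTT
  TTFTTT
  TTTTTT
  T.TTTF
  T.TTF.
  TTTT.F
Step 2: 8 trees catch fire, 6 burn out
  F...FT
  TF.FTT
  TTFTTF
  T.TTF.
  T.TF..
  TTTT..
Step 3: 11 trees catch fire, 8 burn out
  .....F
  F...FF
  TF.FF.
  T.FF..
  T.F...
  TTTF..
Step 4: 2 trees catch fire, 11 burn out
  ......
  ......
  F.....
  T.....
  T.....
  TTF...

......
......
F.....
T.....
T.....
TTF...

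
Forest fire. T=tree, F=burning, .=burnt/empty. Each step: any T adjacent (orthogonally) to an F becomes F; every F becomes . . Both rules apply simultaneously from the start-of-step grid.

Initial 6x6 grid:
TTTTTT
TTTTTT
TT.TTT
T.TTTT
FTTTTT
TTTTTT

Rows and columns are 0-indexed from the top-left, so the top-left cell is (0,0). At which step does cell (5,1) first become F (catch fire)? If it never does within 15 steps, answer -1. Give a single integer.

Step 1: cell (5,1)='T' (+3 fires, +1 burnt)
Step 2: cell (5,1)='F' (+3 fires, +3 burnt)
  -> target ignites at step 2
Step 3: cell (5,1)='.' (+5 fires, +3 burnt)
Step 4: cell (5,1)='.' (+5 fires, +5 burnt)
Step 5: cell (5,1)='.' (+6 fires, +5 burnt)
Step 6: cell (5,1)='.' (+5 fires, +6 burnt)
Step 7: cell (5,1)='.' (+3 fires, +5 burnt)
Step 8: cell (5,1)='.' (+2 fires, +3 burnt)
Step 9: cell (5,1)='.' (+1 fires, +2 burnt)
Step 10: cell (5,1)='.' (+0 fires, +1 burnt)
  fire out at step 10

2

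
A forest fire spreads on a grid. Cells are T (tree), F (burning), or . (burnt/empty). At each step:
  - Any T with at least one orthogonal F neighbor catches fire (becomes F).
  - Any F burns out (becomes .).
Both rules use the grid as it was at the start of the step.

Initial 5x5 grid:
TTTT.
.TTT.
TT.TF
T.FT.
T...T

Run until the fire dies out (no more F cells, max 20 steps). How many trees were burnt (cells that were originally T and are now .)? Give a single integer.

Answer: 13

Derivation:
Step 1: +2 fires, +2 burnt (F count now 2)
Step 2: +1 fires, +2 burnt (F count now 1)
Step 3: +2 fires, +1 burnt (F count now 2)
Step 4: +2 fires, +2 burnt (F count now 2)
Step 5: +2 fires, +2 burnt (F count now 2)
Step 6: +2 fires, +2 burnt (F count now 2)
Step 7: +1 fires, +2 burnt (F count now 1)
Step 8: +1 fires, +1 burnt (F count now 1)
Step 9: +0 fires, +1 burnt (F count now 0)
Fire out after step 9
Initially T: 14, now '.': 24
Total burnt (originally-T cells now '.'): 13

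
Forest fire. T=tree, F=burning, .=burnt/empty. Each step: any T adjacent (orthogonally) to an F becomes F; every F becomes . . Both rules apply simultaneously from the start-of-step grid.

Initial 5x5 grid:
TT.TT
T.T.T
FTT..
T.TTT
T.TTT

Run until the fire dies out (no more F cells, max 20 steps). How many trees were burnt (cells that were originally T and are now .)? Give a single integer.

Step 1: +3 fires, +1 burnt (F count now 3)
Step 2: +3 fires, +3 burnt (F count now 3)
Step 3: +3 fires, +3 burnt (F count now 3)
Step 4: +2 fires, +3 burnt (F count now 2)
Step 5: +2 fires, +2 burnt (F count now 2)
Step 6: +1 fires, +2 burnt (F count now 1)
Step 7: +0 fires, +1 burnt (F count now 0)
Fire out after step 7
Initially T: 17, now '.': 22
Total burnt (originally-T cells now '.'): 14

Answer: 14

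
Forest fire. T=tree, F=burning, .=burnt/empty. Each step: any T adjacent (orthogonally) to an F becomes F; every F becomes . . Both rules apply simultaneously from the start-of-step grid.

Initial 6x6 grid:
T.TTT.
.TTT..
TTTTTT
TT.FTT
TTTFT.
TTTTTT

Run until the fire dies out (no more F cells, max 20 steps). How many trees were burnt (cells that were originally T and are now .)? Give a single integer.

Step 1: +5 fires, +2 burnt (F count now 5)
Step 2: +7 fires, +5 burnt (F count now 7)
Step 3: +8 fires, +7 burnt (F count now 8)
Step 4: +6 fires, +8 burnt (F count now 6)
Step 5: +0 fires, +6 burnt (F count now 0)
Fire out after step 5
Initially T: 27, now '.': 35
Total burnt (originally-T cells now '.'): 26

Answer: 26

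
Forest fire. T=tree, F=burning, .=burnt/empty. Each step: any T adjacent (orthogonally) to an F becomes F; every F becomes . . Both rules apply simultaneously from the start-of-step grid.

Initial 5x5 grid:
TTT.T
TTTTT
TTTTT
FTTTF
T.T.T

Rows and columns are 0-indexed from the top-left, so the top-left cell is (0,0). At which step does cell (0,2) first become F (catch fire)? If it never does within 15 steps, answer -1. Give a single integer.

Step 1: cell (0,2)='T' (+6 fires, +2 burnt)
Step 2: cell (0,2)='T' (+5 fires, +6 burnt)
Step 3: cell (0,2)='T' (+6 fires, +5 burnt)
Step 4: cell (0,2)='T' (+2 fires, +6 burnt)
Step 5: cell (0,2)='F' (+1 fires, +2 burnt)
  -> target ignites at step 5
Step 6: cell (0,2)='.' (+0 fires, +1 burnt)
  fire out at step 6

5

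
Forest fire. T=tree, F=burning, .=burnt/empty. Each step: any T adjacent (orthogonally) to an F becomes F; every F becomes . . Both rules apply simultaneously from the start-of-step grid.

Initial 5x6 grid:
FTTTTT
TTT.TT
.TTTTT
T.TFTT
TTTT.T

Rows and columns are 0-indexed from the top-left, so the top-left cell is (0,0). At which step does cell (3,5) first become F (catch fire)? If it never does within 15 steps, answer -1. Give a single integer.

Step 1: cell (3,5)='T' (+6 fires, +2 burnt)
Step 2: cell (3,5)='F' (+6 fires, +6 burnt)
  -> target ignites at step 2
Step 3: cell (3,5)='.' (+7 fires, +6 burnt)
Step 4: cell (3,5)='.' (+3 fires, +7 burnt)
Step 5: cell (3,5)='.' (+2 fires, +3 burnt)
Step 6: cell (3,5)='.' (+0 fires, +2 burnt)
  fire out at step 6

2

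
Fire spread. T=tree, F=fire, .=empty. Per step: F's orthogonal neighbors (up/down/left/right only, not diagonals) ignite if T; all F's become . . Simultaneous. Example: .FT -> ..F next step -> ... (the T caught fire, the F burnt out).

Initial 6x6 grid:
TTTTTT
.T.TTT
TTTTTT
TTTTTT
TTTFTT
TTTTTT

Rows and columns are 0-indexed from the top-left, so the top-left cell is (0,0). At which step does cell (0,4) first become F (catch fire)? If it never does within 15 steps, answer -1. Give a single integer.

Step 1: cell (0,4)='T' (+4 fires, +1 burnt)
Step 2: cell (0,4)='T' (+7 fires, +4 burnt)
Step 3: cell (0,4)='T' (+8 fires, +7 burnt)
Step 4: cell (0,4)='T' (+6 fires, +8 burnt)
Step 5: cell (0,4)='F' (+5 fires, +6 burnt)
  -> target ignites at step 5
Step 6: cell (0,4)='.' (+2 fires, +5 burnt)
Step 7: cell (0,4)='.' (+1 fires, +2 burnt)
Step 8: cell (0,4)='.' (+0 fires, +1 burnt)
  fire out at step 8

5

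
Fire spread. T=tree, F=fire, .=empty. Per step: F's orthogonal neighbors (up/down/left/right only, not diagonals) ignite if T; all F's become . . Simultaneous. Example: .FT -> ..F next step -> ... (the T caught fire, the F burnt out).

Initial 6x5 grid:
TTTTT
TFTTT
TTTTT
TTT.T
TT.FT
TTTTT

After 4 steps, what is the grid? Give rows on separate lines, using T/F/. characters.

Step 1: 6 trees catch fire, 2 burn out
  TFTTT
  F.FTT
  TFTTT
  TTT.T
  TT..F
  TTTFT
Step 2: 9 trees catch fire, 6 burn out
  F.FTT
  ...FT
  F.FTT
  TFT.F
  TT...
  TTF.F
Step 3: 8 trees catch fire, 9 burn out
  ...FT
  ....F
  ...FF
  F.F..
  TF...
  TF...
Step 4: 3 trees catch fire, 8 burn out
  ....F
  .....
  .....
  .....
  F....
  F....

....F
.....
.....
.....
F....
F....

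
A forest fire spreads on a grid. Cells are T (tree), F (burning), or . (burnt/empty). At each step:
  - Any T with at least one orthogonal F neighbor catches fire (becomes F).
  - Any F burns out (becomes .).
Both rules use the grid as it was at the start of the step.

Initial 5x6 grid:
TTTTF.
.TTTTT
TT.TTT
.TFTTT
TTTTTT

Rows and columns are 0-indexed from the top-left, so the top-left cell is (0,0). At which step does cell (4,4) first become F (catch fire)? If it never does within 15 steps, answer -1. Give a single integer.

Step 1: cell (4,4)='T' (+5 fires, +2 burnt)
Step 2: cell (4,4)='T' (+9 fires, +5 burnt)
Step 3: cell (4,4)='F' (+8 fires, +9 burnt)
  -> target ignites at step 3
Step 4: cell (4,4)='.' (+2 fires, +8 burnt)
Step 5: cell (4,4)='.' (+0 fires, +2 burnt)
  fire out at step 5

3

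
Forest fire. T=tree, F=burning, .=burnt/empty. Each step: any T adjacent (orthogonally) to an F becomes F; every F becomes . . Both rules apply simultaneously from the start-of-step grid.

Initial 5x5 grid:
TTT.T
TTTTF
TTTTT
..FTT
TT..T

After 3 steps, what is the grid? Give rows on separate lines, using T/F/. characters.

Step 1: 5 trees catch fire, 2 burn out
  TTT.F
  TTTF.
  TTFTF
  ...FT
  TT..T
Step 2: 4 trees catch fire, 5 burn out
  TTT..
  TTF..
  TF.F.
  ....F
  TT..T
Step 3: 4 trees catch fire, 4 burn out
  TTF..
  TF...
  F....
  .....
  TT..F

TTF..
TF...
F....
.....
TT..F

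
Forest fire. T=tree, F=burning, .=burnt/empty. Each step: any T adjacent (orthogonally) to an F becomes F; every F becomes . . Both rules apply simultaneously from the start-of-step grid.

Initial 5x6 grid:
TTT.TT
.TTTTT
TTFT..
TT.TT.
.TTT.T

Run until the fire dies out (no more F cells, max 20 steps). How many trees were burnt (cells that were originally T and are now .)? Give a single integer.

Answer: 20

Derivation:
Step 1: +3 fires, +1 burnt (F count now 3)
Step 2: +6 fires, +3 burnt (F count now 6)
Step 3: +6 fires, +6 burnt (F count now 6)
Step 4: +4 fires, +6 burnt (F count now 4)
Step 5: +1 fires, +4 burnt (F count now 1)
Step 6: +0 fires, +1 burnt (F count now 0)
Fire out after step 6
Initially T: 21, now '.': 29
Total burnt (originally-T cells now '.'): 20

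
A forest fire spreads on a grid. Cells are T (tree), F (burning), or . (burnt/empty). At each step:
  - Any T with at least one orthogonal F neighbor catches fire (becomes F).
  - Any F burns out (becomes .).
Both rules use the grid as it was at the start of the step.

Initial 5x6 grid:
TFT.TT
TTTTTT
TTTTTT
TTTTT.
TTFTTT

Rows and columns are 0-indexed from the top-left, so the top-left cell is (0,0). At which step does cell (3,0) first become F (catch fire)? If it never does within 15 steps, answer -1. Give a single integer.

Step 1: cell (3,0)='T' (+6 fires, +2 burnt)
Step 2: cell (3,0)='T' (+8 fires, +6 burnt)
Step 3: cell (3,0)='F' (+6 fires, +8 burnt)
  -> target ignites at step 3
Step 4: cell (3,0)='.' (+2 fires, +6 burnt)
Step 5: cell (3,0)='.' (+3 fires, +2 burnt)
Step 6: cell (3,0)='.' (+1 fires, +3 burnt)
Step 7: cell (3,0)='.' (+0 fires, +1 burnt)
  fire out at step 7

3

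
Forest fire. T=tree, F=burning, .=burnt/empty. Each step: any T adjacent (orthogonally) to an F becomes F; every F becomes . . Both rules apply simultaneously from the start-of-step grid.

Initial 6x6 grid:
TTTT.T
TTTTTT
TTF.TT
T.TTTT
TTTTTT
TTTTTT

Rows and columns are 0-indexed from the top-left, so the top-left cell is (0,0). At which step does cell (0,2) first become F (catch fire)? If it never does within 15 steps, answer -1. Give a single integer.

Step 1: cell (0,2)='T' (+3 fires, +1 burnt)
Step 2: cell (0,2)='F' (+6 fires, +3 burnt)
  -> target ignites at step 2
Step 3: cell (0,2)='.' (+9 fires, +6 burnt)
Step 4: cell (0,2)='.' (+8 fires, +9 burnt)
Step 5: cell (0,2)='.' (+5 fires, +8 burnt)
Step 6: cell (0,2)='.' (+1 fires, +5 burnt)
Step 7: cell (0,2)='.' (+0 fires, +1 burnt)
  fire out at step 7

2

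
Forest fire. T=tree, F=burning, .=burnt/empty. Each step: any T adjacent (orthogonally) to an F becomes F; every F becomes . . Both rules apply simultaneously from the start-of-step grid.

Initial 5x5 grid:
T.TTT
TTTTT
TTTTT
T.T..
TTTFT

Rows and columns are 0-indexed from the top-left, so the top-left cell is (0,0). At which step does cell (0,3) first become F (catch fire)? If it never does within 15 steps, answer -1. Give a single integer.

Step 1: cell (0,3)='T' (+2 fires, +1 burnt)
Step 2: cell (0,3)='T' (+2 fires, +2 burnt)
Step 3: cell (0,3)='T' (+2 fires, +2 burnt)
Step 4: cell (0,3)='T' (+4 fires, +2 burnt)
Step 5: cell (0,3)='T' (+5 fires, +4 burnt)
Step 6: cell (0,3)='F' (+3 fires, +5 burnt)
  -> target ignites at step 6
Step 7: cell (0,3)='.' (+2 fires, +3 burnt)
Step 8: cell (0,3)='.' (+0 fires, +2 burnt)
  fire out at step 8

6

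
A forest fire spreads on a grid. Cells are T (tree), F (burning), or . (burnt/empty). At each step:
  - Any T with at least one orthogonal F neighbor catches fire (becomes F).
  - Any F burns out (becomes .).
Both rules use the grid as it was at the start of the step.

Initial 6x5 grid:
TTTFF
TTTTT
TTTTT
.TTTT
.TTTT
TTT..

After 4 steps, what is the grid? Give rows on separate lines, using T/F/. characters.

Step 1: 3 trees catch fire, 2 burn out
  TTF..
  TTTFF
  TTTTT
  .TTTT
  .TTTT
  TTT..
Step 2: 4 trees catch fire, 3 burn out
  TF...
  TTF..
  TTTFF
  .TTTT
  .TTTT
  TTT..
Step 3: 5 trees catch fire, 4 burn out
  F....
  TF...
  TTF..
  .TTFF
  .TTTT
  TTT..
Step 4: 5 trees catch fire, 5 burn out
  .....
  F....
  TF...
  .TF..
  .TTFF
  TTT..

.....
F....
TF...
.TF..
.TTFF
TTT..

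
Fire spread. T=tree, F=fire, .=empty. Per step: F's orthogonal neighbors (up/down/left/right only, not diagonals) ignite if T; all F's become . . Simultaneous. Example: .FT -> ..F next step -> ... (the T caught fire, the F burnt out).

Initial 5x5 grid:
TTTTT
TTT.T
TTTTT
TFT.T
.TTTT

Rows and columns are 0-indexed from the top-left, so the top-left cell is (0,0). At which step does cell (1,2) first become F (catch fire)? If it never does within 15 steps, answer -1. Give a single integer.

Step 1: cell (1,2)='T' (+4 fires, +1 burnt)
Step 2: cell (1,2)='T' (+4 fires, +4 burnt)
Step 3: cell (1,2)='F' (+5 fires, +4 burnt)
  -> target ignites at step 3
Step 4: cell (1,2)='.' (+4 fires, +5 burnt)
Step 5: cell (1,2)='.' (+3 fires, +4 burnt)
Step 6: cell (1,2)='.' (+1 fires, +3 burnt)
Step 7: cell (1,2)='.' (+0 fires, +1 burnt)
  fire out at step 7

3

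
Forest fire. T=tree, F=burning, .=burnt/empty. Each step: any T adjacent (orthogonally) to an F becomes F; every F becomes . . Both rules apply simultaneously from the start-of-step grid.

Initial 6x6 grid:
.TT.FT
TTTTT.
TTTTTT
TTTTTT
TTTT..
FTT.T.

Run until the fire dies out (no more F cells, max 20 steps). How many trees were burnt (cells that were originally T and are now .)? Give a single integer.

Answer: 26

Derivation:
Step 1: +4 fires, +2 burnt (F count now 4)
Step 2: +5 fires, +4 burnt (F count now 5)
Step 3: +7 fires, +5 burnt (F count now 7)
Step 4: +9 fires, +7 burnt (F count now 9)
Step 5: +1 fires, +9 burnt (F count now 1)
Step 6: +0 fires, +1 burnt (F count now 0)
Fire out after step 6
Initially T: 27, now '.': 35
Total burnt (originally-T cells now '.'): 26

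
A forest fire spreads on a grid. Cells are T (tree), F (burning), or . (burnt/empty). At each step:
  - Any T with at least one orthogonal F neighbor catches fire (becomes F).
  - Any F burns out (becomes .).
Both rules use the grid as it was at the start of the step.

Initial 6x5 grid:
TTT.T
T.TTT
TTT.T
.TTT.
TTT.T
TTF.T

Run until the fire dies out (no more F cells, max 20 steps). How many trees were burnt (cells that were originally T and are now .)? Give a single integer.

Answer: 20

Derivation:
Step 1: +2 fires, +1 burnt (F count now 2)
Step 2: +3 fires, +2 burnt (F count now 3)
Step 3: +4 fires, +3 burnt (F count now 4)
Step 4: +2 fires, +4 burnt (F count now 2)
Step 5: +3 fires, +2 burnt (F count now 3)
Step 6: +3 fires, +3 burnt (F count now 3)
Step 7: +3 fires, +3 burnt (F count now 3)
Step 8: +0 fires, +3 burnt (F count now 0)
Fire out after step 8
Initially T: 22, now '.': 28
Total burnt (originally-T cells now '.'): 20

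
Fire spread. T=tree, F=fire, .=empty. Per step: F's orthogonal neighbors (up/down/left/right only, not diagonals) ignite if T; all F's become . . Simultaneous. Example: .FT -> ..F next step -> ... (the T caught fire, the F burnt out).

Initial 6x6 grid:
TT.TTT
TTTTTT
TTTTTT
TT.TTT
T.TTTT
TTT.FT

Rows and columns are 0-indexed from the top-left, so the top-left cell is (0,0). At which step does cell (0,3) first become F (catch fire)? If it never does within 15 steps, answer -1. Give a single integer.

Step 1: cell (0,3)='T' (+2 fires, +1 burnt)
Step 2: cell (0,3)='T' (+3 fires, +2 burnt)
Step 3: cell (0,3)='T' (+4 fires, +3 burnt)
Step 4: cell (0,3)='T' (+4 fires, +4 burnt)
Step 5: cell (0,3)='T' (+5 fires, +4 burnt)
Step 6: cell (0,3)='F' (+5 fires, +5 burnt)
  -> target ignites at step 6
Step 7: cell (0,3)='.' (+4 fires, +5 burnt)
Step 8: cell (0,3)='.' (+3 fires, +4 burnt)
Step 9: cell (0,3)='.' (+1 fires, +3 burnt)
Step 10: cell (0,3)='.' (+0 fires, +1 burnt)
  fire out at step 10

6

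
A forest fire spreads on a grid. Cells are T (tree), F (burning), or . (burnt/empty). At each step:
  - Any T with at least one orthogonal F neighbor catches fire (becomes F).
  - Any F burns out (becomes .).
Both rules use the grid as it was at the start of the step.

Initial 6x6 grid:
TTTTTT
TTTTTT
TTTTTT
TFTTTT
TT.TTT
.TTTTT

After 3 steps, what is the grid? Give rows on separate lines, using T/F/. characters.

Step 1: 4 trees catch fire, 1 burn out
  TTTTTT
  TTTTTT
  TFTTTT
  F.FTTT
  TF.TTT
  .TTTTT
Step 2: 6 trees catch fire, 4 burn out
  TTTTTT
  TFTTTT
  F.FTTT
  ...FTT
  F..TTT
  .FTTTT
Step 3: 7 trees catch fire, 6 burn out
  TFTTTT
  F.FTTT
  ...FTT
  ....FT
  ...FTT
  ..FTTT

TFTTTT
F.FTTT
...FTT
....FT
...FTT
..FTTT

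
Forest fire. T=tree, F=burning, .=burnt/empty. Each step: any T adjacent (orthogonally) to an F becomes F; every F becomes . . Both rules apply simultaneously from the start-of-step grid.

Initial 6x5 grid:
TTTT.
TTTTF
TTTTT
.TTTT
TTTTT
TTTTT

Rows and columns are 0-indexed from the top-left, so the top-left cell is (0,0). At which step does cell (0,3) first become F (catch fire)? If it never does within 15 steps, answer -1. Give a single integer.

Step 1: cell (0,3)='T' (+2 fires, +1 burnt)
Step 2: cell (0,3)='F' (+4 fires, +2 burnt)
  -> target ignites at step 2
Step 3: cell (0,3)='.' (+5 fires, +4 burnt)
Step 4: cell (0,3)='.' (+6 fires, +5 burnt)
Step 5: cell (0,3)='.' (+5 fires, +6 burnt)
Step 6: cell (0,3)='.' (+2 fires, +5 burnt)
Step 7: cell (0,3)='.' (+2 fires, +2 burnt)
Step 8: cell (0,3)='.' (+1 fires, +2 burnt)
Step 9: cell (0,3)='.' (+0 fires, +1 burnt)
  fire out at step 9

2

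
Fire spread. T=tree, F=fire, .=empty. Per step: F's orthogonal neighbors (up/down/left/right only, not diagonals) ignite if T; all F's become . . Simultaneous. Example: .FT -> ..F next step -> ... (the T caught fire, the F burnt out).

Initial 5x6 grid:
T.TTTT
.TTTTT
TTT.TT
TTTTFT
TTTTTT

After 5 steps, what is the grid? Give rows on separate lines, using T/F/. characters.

Step 1: 4 trees catch fire, 1 burn out
  T.TTTT
  .TTTTT
  TTT.FT
  TTTF.F
  TTTTFT
Step 2: 5 trees catch fire, 4 burn out
  T.TTTT
  .TTTFT
  TTT..F
  TTF...
  TTTF.F
Step 3: 6 trees catch fire, 5 burn out
  T.TTFT
  .TTF.F
  TTF...
  TF....
  TTF...
Step 4: 6 trees catch fire, 6 burn out
  T.TF.F
  .TF...
  TF....
  F.....
  TF....
Step 5: 4 trees catch fire, 6 burn out
  T.F...
  .F....
  F.....
  ......
  F.....

T.F...
.F....
F.....
......
F.....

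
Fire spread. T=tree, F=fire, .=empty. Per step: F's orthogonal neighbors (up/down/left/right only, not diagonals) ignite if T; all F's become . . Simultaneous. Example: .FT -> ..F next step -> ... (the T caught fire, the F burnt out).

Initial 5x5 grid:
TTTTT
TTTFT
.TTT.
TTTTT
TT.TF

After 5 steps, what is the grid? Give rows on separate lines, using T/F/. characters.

Step 1: 6 trees catch fire, 2 burn out
  TTTFT
  TTF.F
  .TTF.
  TTTTF
  TT.F.
Step 2: 5 trees catch fire, 6 burn out
  TTF.F
  TF...
  .TF..
  TTTF.
  TT...
Step 3: 4 trees catch fire, 5 burn out
  TF...
  F....
  .F...
  TTF..
  TT...
Step 4: 2 trees catch fire, 4 burn out
  F....
  .....
  .....
  TF...
  TT...
Step 5: 2 trees catch fire, 2 burn out
  .....
  .....
  .....
  F....
  TF...

.....
.....
.....
F....
TF...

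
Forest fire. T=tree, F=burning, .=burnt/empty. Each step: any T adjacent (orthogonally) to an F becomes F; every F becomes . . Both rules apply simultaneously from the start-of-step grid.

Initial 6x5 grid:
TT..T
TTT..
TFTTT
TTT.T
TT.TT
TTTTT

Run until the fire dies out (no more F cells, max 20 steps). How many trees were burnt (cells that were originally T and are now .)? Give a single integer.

Answer: 22

Derivation:
Step 1: +4 fires, +1 burnt (F count now 4)
Step 2: +7 fires, +4 burnt (F count now 7)
Step 3: +4 fires, +7 burnt (F count now 4)
Step 4: +3 fires, +4 burnt (F count now 3)
Step 5: +2 fires, +3 burnt (F count now 2)
Step 6: +2 fires, +2 burnt (F count now 2)
Step 7: +0 fires, +2 burnt (F count now 0)
Fire out after step 7
Initially T: 23, now '.': 29
Total burnt (originally-T cells now '.'): 22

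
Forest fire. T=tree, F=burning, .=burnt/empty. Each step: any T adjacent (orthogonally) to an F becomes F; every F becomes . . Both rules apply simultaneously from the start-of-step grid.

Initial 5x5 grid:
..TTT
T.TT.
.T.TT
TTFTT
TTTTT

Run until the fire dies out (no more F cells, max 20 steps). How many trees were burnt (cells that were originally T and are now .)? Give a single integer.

Answer: 17

Derivation:
Step 1: +3 fires, +1 burnt (F count now 3)
Step 2: +6 fires, +3 burnt (F count now 6)
Step 3: +4 fires, +6 burnt (F count now 4)
Step 4: +2 fires, +4 burnt (F count now 2)
Step 5: +2 fires, +2 burnt (F count now 2)
Step 6: +0 fires, +2 burnt (F count now 0)
Fire out after step 6
Initially T: 18, now '.': 24
Total burnt (originally-T cells now '.'): 17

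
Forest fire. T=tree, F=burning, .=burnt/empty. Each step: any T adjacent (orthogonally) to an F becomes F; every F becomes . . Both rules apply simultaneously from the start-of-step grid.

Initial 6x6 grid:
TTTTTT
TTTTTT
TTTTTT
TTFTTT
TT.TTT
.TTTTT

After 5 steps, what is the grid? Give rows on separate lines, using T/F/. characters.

Step 1: 3 trees catch fire, 1 burn out
  TTTTTT
  TTTTTT
  TTFTTT
  TF.FTT
  TT.TTT
  .TTTTT
Step 2: 7 trees catch fire, 3 burn out
  TTTTTT
  TTFTTT
  TF.FTT
  F...FT
  TF.FTT
  .TTTTT
Step 3: 10 trees catch fire, 7 burn out
  TTFTTT
  TF.FTT
  F...FT
  .....F
  F...FT
  .FTFTT
Step 4: 8 trees catch fire, 10 burn out
  TF.FTT
  F...FT
  .....F
  ......
  .....F
  ..F.FT
Step 5: 4 trees catch fire, 8 burn out
  F...FT
  .....F
  ......
  ......
  ......
  .....F

F...FT
.....F
......
......
......
.....F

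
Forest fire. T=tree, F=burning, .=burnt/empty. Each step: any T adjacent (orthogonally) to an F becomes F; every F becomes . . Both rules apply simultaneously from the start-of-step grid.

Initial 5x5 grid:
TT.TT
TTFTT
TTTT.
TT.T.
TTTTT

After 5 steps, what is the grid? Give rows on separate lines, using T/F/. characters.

Step 1: 3 trees catch fire, 1 burn out
  TT.TT
  TF.FT
  TTFT.
  TT.T.
  TTTTT
Step 2: 6 trees catch fire, 3 burn out
  TF.FT
  F...F
  TF.F.
  TT.T.
  TTTTT
Step 3: 5 trees catch fire, 6 burn out
  F...F
  .....
  F....
  TF.F.
  TTTTT
Step 4: 3 trees catch fire, 5 burn out
  .....
  .....
  .....
  F....
  TFTFT
Step 5: 3 trees catch fire, 3 burn out
  .....
  .....
  .....
  .....
  F.F.F

.....
.....
.....
.....
F.F.F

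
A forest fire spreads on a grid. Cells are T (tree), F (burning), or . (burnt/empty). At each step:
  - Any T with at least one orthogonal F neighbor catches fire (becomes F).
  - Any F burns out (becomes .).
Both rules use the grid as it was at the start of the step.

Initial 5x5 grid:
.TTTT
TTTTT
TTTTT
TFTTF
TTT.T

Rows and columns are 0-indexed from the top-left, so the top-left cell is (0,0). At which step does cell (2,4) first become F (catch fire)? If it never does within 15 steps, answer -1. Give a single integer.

Step 1: cell (2,4)='F' (+7 fires, +2 burnt)
  -> target ignites at step 1
Step 2: cell (2,4)='.' (+7 fires, +7 burnt)
Step 3: cell (2,4)='.' (+5 fires, +7 burnt)
Step 4: cell (2,4)='.' (+2 fires, +5 burnt)
Step 5: cell (2,4)='.' (+0 fires, +2 burnt)
  fire out at step 5

1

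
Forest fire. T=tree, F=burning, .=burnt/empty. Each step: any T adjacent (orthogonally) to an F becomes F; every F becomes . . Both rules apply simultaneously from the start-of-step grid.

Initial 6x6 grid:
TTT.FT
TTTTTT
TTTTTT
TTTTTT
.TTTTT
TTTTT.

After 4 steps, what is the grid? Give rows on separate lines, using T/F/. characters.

Step 1: 2 trees catch fire, 1 burn out
  TTT..F
  TTTTFT
  TTTTTT
  TTTTTT
  .TTTTT
  TTTTT.
Step 2: 3 trees catch fire, 2 burn out
  TTT...
  TTTF.F
  TTTTFT
  TTTTTT
  .TTTTT
  TTTTT.
Step 3: 4 trees catch fire, 3 burn out
  TTT...
  TTF...
  TTTF.F
  TTTTFT
  .TTTTT
  TTTTT.
Step 4: 6 trees catch fire, 4 burn out
  TTF...
  TF....
  TTF...
  TTTF.F
  .TTTFT
  TTTTT.

TTF...
TF....
TTF...
TTTF.F
.TTTFT
TTTTT.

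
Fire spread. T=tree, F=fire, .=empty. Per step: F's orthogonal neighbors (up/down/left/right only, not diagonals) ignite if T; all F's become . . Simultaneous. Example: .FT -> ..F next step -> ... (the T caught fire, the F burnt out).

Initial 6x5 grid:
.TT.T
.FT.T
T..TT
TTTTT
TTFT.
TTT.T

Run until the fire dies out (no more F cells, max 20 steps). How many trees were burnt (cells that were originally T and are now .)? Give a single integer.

Answer: 19

Derivation:
Step 1: +6 fires, +2 burnt (F count now 6)
Step 2: +5 fires, +6 burnt (F count now 5)
Step 3: +4 fires, +5 burnt (F count now 4)
Step 4: +2 fires, +4 burnt (F count now 2)
Step 5: +1 fires, +2 burnt (F count now 1)
Step 6: +1 fires, +1 burnt (F count now 1)
Step 7: +0 fires, +1 burnt (F count now 0)
Fire out after step 7
Initially T: 20, now '.': 29
Total burnt (originally-T cells now '.'): 19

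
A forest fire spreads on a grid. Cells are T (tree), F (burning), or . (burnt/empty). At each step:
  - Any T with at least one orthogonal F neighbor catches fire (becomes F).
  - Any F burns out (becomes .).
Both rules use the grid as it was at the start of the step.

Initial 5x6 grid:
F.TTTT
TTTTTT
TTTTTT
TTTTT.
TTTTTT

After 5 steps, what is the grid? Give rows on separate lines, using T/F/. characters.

Step 1: 1 trees catch fire, 1 burn out
  ..TTTT
  FTTTTT
  TTTTTT
  TTTTT.
  TTTTTT
Step 2: 2 trees catch fire, 1 burn out
  ..TTTT
  .FTTTT
  FTTTTT
  TTTTT.
  TTTTTT
Step 3: 3 trees catch fire, 2 burn out
  ..TTTT
  ..FTTT
  .FTTTT
  FTTTT.
  TTTTTT
Step 4: 5 trees catch fire, 3 burn out
  ..FTTT
  ...FTT
  ..FTTT
  .FTTT.
  FTTTTT
Step 5: 5 trees catch fire, 5 burn out
  ...FTT
  ....FT
  ...FTT
  ..FTT.
  .FTTTT

...FTT
....FT
...FTT
..FTT.
.FTTTT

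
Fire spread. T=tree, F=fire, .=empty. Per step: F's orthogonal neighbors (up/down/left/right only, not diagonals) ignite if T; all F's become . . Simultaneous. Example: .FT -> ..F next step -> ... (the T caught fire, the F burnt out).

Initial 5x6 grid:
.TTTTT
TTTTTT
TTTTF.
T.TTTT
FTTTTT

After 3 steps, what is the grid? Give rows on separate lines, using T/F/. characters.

Step 1: 5 trees catch fire, 2 burn out
  .TTTTT
  TTTTFT
  TTTF..
  F.TTFT
  .FTTTT
Step 2: 9 trees catch fire, 5 burn out
  .TTTFT
  TTTF.F
  FTF...
  ..TF.F
  ..FTFT
Step 3: 8 trees catch fire, 9 burn out
  .TTF.F
  FTF...
  .F....
  ..F...
  ...F.F

.TTF.F
FTF...
.F....
..F...
...F.F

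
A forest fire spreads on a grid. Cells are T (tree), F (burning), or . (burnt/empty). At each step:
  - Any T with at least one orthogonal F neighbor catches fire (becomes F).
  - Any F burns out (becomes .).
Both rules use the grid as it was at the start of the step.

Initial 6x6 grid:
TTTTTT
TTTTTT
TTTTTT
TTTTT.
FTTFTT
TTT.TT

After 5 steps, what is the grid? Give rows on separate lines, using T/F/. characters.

Step 1: 6 trees catch fire, 2 burn out
  TTTTTT
  TTTTTT
  TTTTTT
  FTTFT.
  .FF.FT
  FTT.TT
Step 2: 9 trees catch fire, 6 burn out
  TTTTTT
  TTTTTT
  FTTFTT
  .FF.F.
  .....F
  .FF.FT
Step 3: 6 trees catch fire, 9 burn out
  TTTTTT
  FTTFTT
  .FF.FT
  ......
  ......
  .....F
Step 4: 6 trees catch fire, 6 burn out
  FTTFTT
  .FF.FT
  .....F
  ......
  ......
  ......
Step 5: 4 trees catch fire, 6 burn out
  .FF.FT
  .....F
  ......
  ......
  ......
  ......

.FF.FT
.....F
......
......
......
......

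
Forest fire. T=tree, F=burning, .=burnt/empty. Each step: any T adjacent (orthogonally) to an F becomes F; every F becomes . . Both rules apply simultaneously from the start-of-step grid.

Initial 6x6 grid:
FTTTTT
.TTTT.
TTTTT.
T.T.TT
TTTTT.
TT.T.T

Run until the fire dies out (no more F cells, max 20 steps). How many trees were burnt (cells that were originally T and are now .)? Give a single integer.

Step 1: +1 fires, +1 burnt (F count now 1)
Step 2: +2 fires, +1 burnt (F count now 2)
Step 3: +3 fires, +2 burnt (F count now 3)
Step 4: +4 fires, +3 burnt (F count now 4)
Step 5: +5 fires, +4 burnt (F count now 5)
Step 6: +3 fires, +5 burnt (F count now 3)
Step 7: +4 fires, +3 burnt (F count now 4)
Step 8: +4 fires, +4 burnt (F count now 4)
Step 9: +0 fires, +4 burnt (F count now 0)
Fire out after step 9
Initially T: 27, now '.': 35
Total burnt (originally-T cells now '.'): 26

Answer: 26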